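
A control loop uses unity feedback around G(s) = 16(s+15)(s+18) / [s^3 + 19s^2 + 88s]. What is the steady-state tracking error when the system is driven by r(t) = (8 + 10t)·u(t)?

11/54

Factoring s from the denominator leaves a polynomial with constant term 88, so the system is type 1. Taking each input component in turn:
  • 8: tracked with zero error.
  • 10t: e_ss = 10/K_v with K_v=540/11 → 11/54.
Total e_ss = 11/54.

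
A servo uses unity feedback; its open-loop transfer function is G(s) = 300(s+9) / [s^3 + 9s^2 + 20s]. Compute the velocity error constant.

135

The denominator has no term below 20s — 1 pole at s=0, type 1.
K_v = lim_{s→0} s·G(s) = 300·9 / 20 = 135.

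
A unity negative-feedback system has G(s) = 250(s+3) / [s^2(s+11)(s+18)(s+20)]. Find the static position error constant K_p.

infinity

K_p = lim_{s→0} G(s); with 2 poles at the origin the limit diverges, so K_p = ∞.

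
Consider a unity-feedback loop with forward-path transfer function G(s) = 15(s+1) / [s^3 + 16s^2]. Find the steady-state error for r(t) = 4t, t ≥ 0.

0

Factoring s^2 from the denominator leaves a polynomial with constant term 16, so the system is type 2.
K_v = ∞ for a type-2 system; e_ss to a ramp is zero.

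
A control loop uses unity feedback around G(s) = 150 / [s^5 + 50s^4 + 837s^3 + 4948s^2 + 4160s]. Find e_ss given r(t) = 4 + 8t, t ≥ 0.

3328/15

The denominator has no term below 4160s — 1 pole at s=0, type 1. Taking each input component in turn:
  • 4: tracked with zero error.
  • 8t: e_ss = 8/K_v with K_v=15/416 → 3328/15.
Total e_ss = 3328/15.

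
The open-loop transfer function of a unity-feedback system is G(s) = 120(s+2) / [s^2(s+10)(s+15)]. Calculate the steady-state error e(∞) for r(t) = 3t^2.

System type = 2 (two poles at s=0).
K_a = lim_{s→0} s^2·G(s) = 120·2 / (10·15) = 1.6.
r(t) = 3t^2 gives R(s) = 6/s^3.
e_ss = 6/K_a = 6/1.6 = 3.75.

3.75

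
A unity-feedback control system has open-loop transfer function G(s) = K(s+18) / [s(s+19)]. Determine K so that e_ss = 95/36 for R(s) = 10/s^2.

4

The open loop has one pole at the origin → type 1 system.
K_v = lim_{s→0} s·G(s) = K·18 / (19) = (18/19)·K.
e_ss = 10/K_v = 95/36 ⇒ K_v = 72/19 ⇒ K = (72/19)/(18/19) = 4.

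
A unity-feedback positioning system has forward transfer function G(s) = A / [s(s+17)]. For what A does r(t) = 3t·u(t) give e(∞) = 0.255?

The open loop has one pole at the origin → type 1 system.
K_v = lim_{s→0} s·G(s) = A / (17) = (1/17)·A.
e_ss = 3/K_v = 0.255 ⇒ K_v = 200/17 ⇒ A = (200/17)/(1/17) = 200.

200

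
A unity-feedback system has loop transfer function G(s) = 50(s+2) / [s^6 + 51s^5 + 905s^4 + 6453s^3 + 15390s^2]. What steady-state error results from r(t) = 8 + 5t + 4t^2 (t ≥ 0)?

Factoring s^2 from the denominator leaves a polynomial with constant term 15390, so the system is type 2. By superposition:
  • 8: tracked with zero error.
  • 5t: tracked with zero error.
  • 4t^2: e_ss = 8/K_a with K_a=10/1539 → 1231.2.
Total e_ss = 1231.2.

1231.2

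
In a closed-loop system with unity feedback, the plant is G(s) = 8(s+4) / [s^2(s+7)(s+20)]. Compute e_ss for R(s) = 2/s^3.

The open loop has two poles at the origin → type 2 system.
K_a = lim_{s→0} s^2·G(s) = 8·4 / (7·20) = 8/35.
r(t) = t^2 gives R(s) = 2/s^3.
e_ss = 2/K_a = 2/(8/35) = 8.75.

8.75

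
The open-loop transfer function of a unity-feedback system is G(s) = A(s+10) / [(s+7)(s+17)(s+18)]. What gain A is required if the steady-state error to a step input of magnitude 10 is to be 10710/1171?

20

G(s) has no factors of s in the denominator, so the system is type 0.
K_p = lim_{s→0} G(s) = A·10 / (7·17·18) = (5/1071)·A.
e_ss = 10/(1 + K_p) = 10710/1171 ⇒ 1 + (5/1071)·A = 1171/1071 ⇒ A = 20.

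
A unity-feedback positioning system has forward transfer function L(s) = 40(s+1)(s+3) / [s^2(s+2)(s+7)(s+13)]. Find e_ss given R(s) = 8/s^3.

182/15

System type = 2 (two poles at s=0).
K_a = lim_{s→0} s^2·L(s) = 40·1·3 / (2·7·13) = 60/91.
r(t) = 4t^2 gives R(s) = 8/s^3.
e_ss = 8/K_a = 8/(60/91) = 182/15.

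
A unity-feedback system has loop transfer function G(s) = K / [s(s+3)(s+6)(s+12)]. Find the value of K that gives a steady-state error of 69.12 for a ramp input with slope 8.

25

System type = 1 (one pole at s=0).
K_v = lim_{s→0} s·G(s) = K / (3·6·12) = (1/216)·K.
e_ss = 8/K_v = 69.12 ⇒ K_v = 25/216 ⇒ K = (25/216)/(1/216) = 25.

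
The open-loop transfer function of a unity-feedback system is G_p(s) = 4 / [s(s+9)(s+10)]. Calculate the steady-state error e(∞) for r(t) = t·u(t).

22.5

The open loop has one pole at the origin → type 1 system.
K_v = lim_{s→0} s·G_p(s) = 4 / (9·10) = 2/45.
e_ss = 1/K_v = 1/(2/45) = 22.5.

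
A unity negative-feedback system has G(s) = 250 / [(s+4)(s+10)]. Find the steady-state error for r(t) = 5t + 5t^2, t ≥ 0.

G(s) has no factors of s in the denominator, so the system is type 0. Treating each term separately:
  • 5t: a type-0 system cannot track it, e_ss → ∞.
  • 5t^2: a type-0 system cannot track it, e_ss → ∞.
The unbounded component dominates.

infinity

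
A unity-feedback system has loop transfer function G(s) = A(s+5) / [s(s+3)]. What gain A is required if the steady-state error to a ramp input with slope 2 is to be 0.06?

20

G(s) has one factor of s in the denominator, so the system is type 1.
K_v = lim_{s→0} s·G(s) = A·5 / (3) = (5/3)·A.
e_ss = 2/K_v = 0.06 ⇒ K_v = 100/3 ⇒ A = (100/3)/(5/3) = 20.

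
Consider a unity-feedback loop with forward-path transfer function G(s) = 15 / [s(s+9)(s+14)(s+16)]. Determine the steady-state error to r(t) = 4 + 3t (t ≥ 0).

The open loop has one pole at the origin → type 1 system. Taking each input component in turn:
  • 4: tracked with zero error.
  • 3t: e_ss = 3/K_v with K_v=5/672 → 403.2.
Total e_ss = 403.2.

403.2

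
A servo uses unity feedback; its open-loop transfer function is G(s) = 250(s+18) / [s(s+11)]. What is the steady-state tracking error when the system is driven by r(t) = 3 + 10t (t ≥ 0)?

11/450

The open loop has one pole at the origin → type 1 system. Taking each input component in turn:
  • 3: tracked with zero error.
  • 10t: e_ss = 10/K_v with K_v=4500/11 → 11/450.
Total e_ss = 11/450.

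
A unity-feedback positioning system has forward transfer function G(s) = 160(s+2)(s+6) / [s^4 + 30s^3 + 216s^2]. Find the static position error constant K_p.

infinity

K_p = lim_{s→0} G(s); with 2 poles at the origin the limit diverges, so K_p = ∞.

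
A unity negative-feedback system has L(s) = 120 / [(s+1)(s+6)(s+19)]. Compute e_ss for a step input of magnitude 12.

76/13

The open loop has no poles at the origin → type 0 system.
K_p = lim_{s→0} L(s) = 120 / (1·6·19) = 20/19.
e_ss = 12/(1 + K_p) = 12/(39/19) = 76/13.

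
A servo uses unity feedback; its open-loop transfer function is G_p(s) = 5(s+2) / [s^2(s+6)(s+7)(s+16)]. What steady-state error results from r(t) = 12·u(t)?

0

G_p(s) has two factors of s in the denominator, so the system is type 2.
A type-2 system has K_p = ∞, so it tracks a step input with zero steady-state error.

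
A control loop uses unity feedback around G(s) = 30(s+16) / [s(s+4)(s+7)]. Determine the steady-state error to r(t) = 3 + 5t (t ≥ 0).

7/24

System type = 1 (one pole at s=0). Taking each input component in turn:
  • 3: tracked with zero error.
  • 5t: e_ss = 5/K_v with K_v=120/7 → 7/24.
Total e_ss = 7/24.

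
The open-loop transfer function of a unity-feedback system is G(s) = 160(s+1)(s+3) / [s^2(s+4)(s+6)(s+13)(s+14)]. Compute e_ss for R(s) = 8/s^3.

G(s) has two factors of s in the denominator, so the system is type 2.
K_a = lim_{s→0} s^2·G(s) = 160·1·3 / (4·6·13·14) = 10/91.
r(t) = 4t^2 gives R(s) = 8/s^3.
e_ss = 8/K_a = 8/(10/91) = 72.8.

72.8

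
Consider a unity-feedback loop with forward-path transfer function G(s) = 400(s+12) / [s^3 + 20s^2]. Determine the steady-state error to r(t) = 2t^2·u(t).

Factoring s^2 from the denominator leaves a polynomial with constant term 20, so the system is type 2.
K_a = lim_{s→0} s^2·G(s) = 400·12 / 20 = 240.
r(t) = 2t^2 gives R(s) = 4/s^3.
e_ss = 4/K_a = 4/240 = 1/60.

1/60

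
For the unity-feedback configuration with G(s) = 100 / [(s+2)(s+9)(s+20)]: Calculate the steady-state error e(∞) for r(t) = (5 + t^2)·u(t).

No free integrators in G(s): this is a type 0 system. Taking each input component in turn:
  • 5: e_ss = 5/(1+K_p) with K_p=5/18 → 90/23.
  • t^2: a type-0 system cannot track it, e_ss → ∞.
The unbounded component dominates.

infinity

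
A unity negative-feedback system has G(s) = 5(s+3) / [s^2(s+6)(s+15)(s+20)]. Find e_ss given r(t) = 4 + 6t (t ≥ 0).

System type = 2 (two poles at s=0). Treating each term separately:
  • 4: tracked with zero error.
  • 6t: tracked with zero error.
Total e_ss = 0.

0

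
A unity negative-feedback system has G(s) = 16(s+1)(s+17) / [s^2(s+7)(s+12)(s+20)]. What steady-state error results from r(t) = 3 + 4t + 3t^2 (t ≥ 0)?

630/17

System type = 2 (two poles at s=0). Treating each term separately:
  • 3: tracked with zero error.
  • 4t: tracked with zero error.
  • 3t^2: e_ss = 6/K_a with K_a=17/105 → 630/17.
Total e_ss = 630/17.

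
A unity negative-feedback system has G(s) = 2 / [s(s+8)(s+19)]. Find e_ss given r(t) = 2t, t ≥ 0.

The open loop has one pole at the origin → type 1 system.
K_v = lim_{s→0} s·G(s) = 2 / (8·19) = 1/76.
e_ss = 2/K_v = 2/(1/76) = 152.

152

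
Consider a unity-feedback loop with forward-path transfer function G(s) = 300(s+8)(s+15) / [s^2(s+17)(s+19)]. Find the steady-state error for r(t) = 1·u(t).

0

G(s) has two factors of s in the denominator, so the system is type 2.
A type-2 system has K_p = ∞, so it tracks a step input with zero steady-state error.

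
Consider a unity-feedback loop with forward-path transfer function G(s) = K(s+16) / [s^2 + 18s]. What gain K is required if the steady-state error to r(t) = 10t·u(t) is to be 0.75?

Factoring s from the denominator leaves a polynomial with constant term 18, so the system is type 1.
K_v = lim_{s→0} s·G(s) = K·16 / 18 = (8/9)·K.
e_ss = 10/K_v = 0.75 ⇒ K_v = 40/3 ⇒ K = (40/3)/(8/9) = 15.

15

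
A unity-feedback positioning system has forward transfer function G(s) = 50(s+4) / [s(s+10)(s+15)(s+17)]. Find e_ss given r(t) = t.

12.75

One free integrator in G(s): this is a type 1 system.
K_v = lim_{s→0} s·G(s) = 50·4 / (10·15·17) = 4/51.
e_ss = 1/K_v = 1/(4/51) = 12.75.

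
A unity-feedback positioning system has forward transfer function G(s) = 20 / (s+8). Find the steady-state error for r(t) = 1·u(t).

2/7

System type = 0 (no poles at s=0).
K_p = lim_{s→0} G(s) = 20 / (8) = 2.5.
e_ss = 1/(1 + K_p) = 1/3.5 = 2/7.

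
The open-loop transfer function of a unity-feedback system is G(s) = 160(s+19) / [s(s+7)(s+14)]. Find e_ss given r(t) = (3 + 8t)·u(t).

49/190

The open loop has one pole at the origin → type 1 system. Taking each input component in turn:
  • 3: tracked with zero error.
  • 8t: e_ss = 8/K_v with K_v=1520/49 → 49/190.
Total e_ss = 49/190.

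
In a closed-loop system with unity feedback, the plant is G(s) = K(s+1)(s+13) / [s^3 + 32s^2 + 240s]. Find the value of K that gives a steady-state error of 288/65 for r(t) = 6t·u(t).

Factoring s from the denominator leaves a polynomial with constant term 240, so the system is type 1.
K_v = lim_{s→0} s·G(s) = K·1·13 / 240 = (13/240)·K.
e_ss = 6/K_v = 288/65 ⇒ K_v = 65/48 ⇒ K = (65/48)/(13/240) = 25.

25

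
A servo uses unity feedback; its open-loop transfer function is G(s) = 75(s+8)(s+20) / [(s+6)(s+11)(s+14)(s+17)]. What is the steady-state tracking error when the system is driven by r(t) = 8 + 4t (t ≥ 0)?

infinity

No free integrators in G(s): this is a type 0 system. Treating each term separately:
  • 8: e_ss = 8/(1+K_p) with K_p=1000/1309 → 10472/2309.
  • 4t: a type-0 system cannot track it, e_ss → ∞.
The unbounded component dominates.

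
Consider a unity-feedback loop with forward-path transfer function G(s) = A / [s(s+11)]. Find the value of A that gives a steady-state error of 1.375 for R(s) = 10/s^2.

G(s) has one factor of s in the denominator, so the system is type 1.
K_v = lim_{s→0} s·G(s) = A / (11) = (1/11)·A.
e_ss = 10/K_v = 1.375 ⇒ K_v = 80/11 ⇒ A = (80/11)/(1/11) = 80.

80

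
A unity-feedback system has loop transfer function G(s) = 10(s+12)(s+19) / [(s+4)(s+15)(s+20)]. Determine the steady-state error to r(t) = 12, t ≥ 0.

120/29

System type = 0 (no poles at s=0).
K_p = lim_{s→0} G(s) = 10·12·19 / (4·15·20) = 1.9.
e_ss = 12/(1 + K_p) = 12/2.9 = 120/29.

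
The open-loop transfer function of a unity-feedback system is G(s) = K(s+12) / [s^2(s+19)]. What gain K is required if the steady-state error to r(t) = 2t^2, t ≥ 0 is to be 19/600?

200

G(s) has two factors of s in the denominator, so the system is type 2.
K_a = lim_{s→0} s^2·G(s) = K·12 / (19) = (12/19)·K.
e_ss = 4/K_a = 19/600 ⇒ K_a = 2400/19 ⇒ K = (2400/19)/(12/19) = 200.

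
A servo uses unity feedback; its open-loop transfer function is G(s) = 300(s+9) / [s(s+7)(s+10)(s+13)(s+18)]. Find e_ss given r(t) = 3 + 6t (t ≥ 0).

One free integrator in G(s): this is a type 1 system. Treating each term separately:
  • 3: tracked with zero error.
  • 6t: e_ss = 6/K_v with K_v=15/91 → 36.4.
Total e_ss = 36.4.

36.4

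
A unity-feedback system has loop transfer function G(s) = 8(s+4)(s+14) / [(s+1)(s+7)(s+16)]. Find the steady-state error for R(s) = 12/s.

2.4

The open loop has no poles at the origin → type 0 system.
K_p = lim_{s→0} G(s) = 8·4·14 / (1·7·16) = 4.
e_ss = 12/(1 + K_p) = 12/5 = 2.4.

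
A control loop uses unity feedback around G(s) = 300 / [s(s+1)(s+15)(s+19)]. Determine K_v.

20/19

System type = 1 (one pole at s=0).
K_v = lim_{s→0} s·G(s) = 300 / (1·15·19) = 20/19.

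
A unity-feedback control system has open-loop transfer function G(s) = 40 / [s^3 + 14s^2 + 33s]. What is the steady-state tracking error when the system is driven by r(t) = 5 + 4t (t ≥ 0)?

3.3

Factoring s from the denominator leaves a polynomial with constant term 33, so the system is type 1. By superposition:
  • 5: tracked with zero error.
  • 4t: e_ss = 4/K_v with K_v=40/33 → 3.3.
Total e_ss = 3.3.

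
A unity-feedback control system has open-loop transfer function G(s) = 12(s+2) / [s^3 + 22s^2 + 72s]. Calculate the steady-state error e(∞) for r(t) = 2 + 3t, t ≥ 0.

9

Lowest-order denominator term is 72s, so the open loop has 1 pole at the origin → type 1 system. By superposition:
  • 2: tracked with zero error.
  • 3t: e_ss = 3/K_v with K_v=1/3 → 9.
Total e_ss = 9.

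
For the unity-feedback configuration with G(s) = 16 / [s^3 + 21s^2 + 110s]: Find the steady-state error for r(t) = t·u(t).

Lowest-order denominator term is 110s, so the open loop has 1 pole at the origin → type 1 system.
K_v = lim_{s→0} s·G(s) = 16 / 110 = 8/55.
e_ss = 1/K_v = 1/(8/55) = 6.875.

6.875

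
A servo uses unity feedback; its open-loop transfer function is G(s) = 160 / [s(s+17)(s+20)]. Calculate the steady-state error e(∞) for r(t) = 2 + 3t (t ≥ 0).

6.375

G(s) has one factor of s in the denominator, so the system is type 1. Taking each input component in turn:
  • 2: tracked with zero error.
  • 3t: e_ss = 3/K_v with K_v=8/17 → 6.375.
Total e_ss = 6.375.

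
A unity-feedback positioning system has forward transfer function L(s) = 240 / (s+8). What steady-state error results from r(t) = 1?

1/31

The open loop has no poles at the origin → type 0 system.
K_p = lim_{s→0} L(s) = 240 / (8) = 30.
e_ss = 1/(1 + K_p) = 1/31.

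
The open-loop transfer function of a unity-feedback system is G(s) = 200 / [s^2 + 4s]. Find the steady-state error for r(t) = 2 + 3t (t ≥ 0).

0.06

The denominator has no term below 4s — 1 pole at s=0, type 1. By superposition:
  • 2: tracked with zero error.
  • 3t: e_ss = 3/K_v with K_v=50 → 0.06.
Total e_ss = 0.06.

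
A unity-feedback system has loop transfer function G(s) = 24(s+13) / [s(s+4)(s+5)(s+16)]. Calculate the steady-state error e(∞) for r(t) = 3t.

40/13

G(s) has one factor of s in the denominator, so the system is type 1.
K_v = lim_{s→0} s·G(s) = 24·13 / (4·5·16) = 0.975.
e_ss = 3/K_v = 3/0.975 = 40/13.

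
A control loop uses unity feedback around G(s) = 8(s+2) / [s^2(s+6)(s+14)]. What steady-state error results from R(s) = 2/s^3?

The open loop has two poles at the origin → type 2 system.
K_a = lim_{s→0} s^2·G(s) = 8·2 / (6·14) = 4/21.
r(t) = t^2 gives R(s) = 2/s^3.
e_ss = 2/K_a = 2/(4/21) = 10.5.

10.5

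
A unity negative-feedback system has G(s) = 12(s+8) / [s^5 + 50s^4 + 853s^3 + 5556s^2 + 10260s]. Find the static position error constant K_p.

infinity

K_p = lim_{s→0} G(s); with 1 pole at the origin the limit diverges, so K_p = ∞.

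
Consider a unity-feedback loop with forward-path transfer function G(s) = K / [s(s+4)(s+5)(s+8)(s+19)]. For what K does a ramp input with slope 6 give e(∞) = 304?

60

System type = 1 (one pole at s=0).
K_v = lim_{s→0} s·G(s) = K / (4·5·8·19) = (1/3040)·K.
e_ss = 6/K_v = 304 ⇒ K_v = 3/152 ⇒ K = (3/152)/(1/3040) = 60.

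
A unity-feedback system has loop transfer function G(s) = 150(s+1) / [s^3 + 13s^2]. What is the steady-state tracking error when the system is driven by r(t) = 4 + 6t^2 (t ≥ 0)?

Lowest-order denominator term is 13s^2, so the open loop has 2 poles at the origin → type 2 system. By superposition:
  • 4: tracked with zero error.
  • 6t^2: e_ss = 12/K_a with K_a=150/13 → 1.04.
Total e_ss = 1.04.

1.04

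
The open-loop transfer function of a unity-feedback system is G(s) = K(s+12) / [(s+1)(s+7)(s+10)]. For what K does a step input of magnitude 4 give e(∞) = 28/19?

10

System type = 0 (no poles at s=0).
K_p = lim_{s→0} G(s) = K·12 / (1·7·10) = (6/35)·K.
e_ss = 4/(1 + K_p) = 28/19 ⇒ 1 + (6/35)·K = 19/7 ⇒ K = 10.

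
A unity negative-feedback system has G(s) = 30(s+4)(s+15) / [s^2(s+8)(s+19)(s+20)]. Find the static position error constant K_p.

K_p = lim_{s→0} G(s); with 2 poles at the origin the limit diverges, so K_p = ∞.

infinity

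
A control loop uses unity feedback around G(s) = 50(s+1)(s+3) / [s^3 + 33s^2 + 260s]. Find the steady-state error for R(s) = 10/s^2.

Factoring s from the denominator leaves a polynomial with constant term 260, so the system is type 1.
K_v = lim_{s→0} s·G(s) = 50·1·3 / 260 = 15/26.
e_ss = 10/K_v = 10/(15/26) = 52/3.

52/3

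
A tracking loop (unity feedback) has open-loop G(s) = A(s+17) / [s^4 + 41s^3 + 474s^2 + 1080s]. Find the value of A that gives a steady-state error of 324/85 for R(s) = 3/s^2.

The denominator has no term below 1080s — 1 pole at s=0, type 1.
K_v = lim_{s→0} s·G(s) = A·17 / 1080 = (17/1080)·A.
e_ss = 3/K_v = 324/85 ⇒ K_v = 85/108 ⇒ A = (85/108)/(17/1080) = 50.

50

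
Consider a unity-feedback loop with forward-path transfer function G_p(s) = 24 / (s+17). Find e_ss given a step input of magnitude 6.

G_p(s) has no factors of s in the denominator, so the system is type 0.
K_p = lim_{s→0} G_p(s) = 24 / (17) = 24/17.
e_ss = 6/(1 + K_p) = 6/(41/17) = 102/41.

102/41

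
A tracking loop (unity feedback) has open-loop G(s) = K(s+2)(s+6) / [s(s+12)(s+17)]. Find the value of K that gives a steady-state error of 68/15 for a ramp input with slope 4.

15

One free integrator in G(s): this is a type 1 system.
K_v = lim_{s→0} s·G(s) = K·2·6 / (12·17) = (1/17)·K.
e_ss = 4/K_v = 68/15 ⇒ K_v = 15/17 ⇒ K = (15/17)/(1/17) = 15.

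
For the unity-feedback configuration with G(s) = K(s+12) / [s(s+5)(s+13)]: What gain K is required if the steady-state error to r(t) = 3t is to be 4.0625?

One free integrator in G(s): this is a type 1 system.
K_v = lim_{s→0} s·G(s) = K·12 / (5·13) = (12/65)·K.
e_ss = 3/K_v = 4.0625 ⇒ K_v = 48/65 ⇒ K = (48/65)/(12/65) = 4.

4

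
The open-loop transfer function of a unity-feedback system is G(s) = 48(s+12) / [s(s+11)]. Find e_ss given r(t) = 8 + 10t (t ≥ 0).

55/288

The open loop has one pole at the origin → type 1 system. Taking each input component in turn:
  • 8: tracked with zero error.
  • 10t: e_ss = 10/K_v with K_v=576/11 → 55/288.
Total e_ss = 55/288.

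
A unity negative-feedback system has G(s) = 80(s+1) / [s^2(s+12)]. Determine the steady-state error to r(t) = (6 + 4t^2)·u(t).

System type = 2 (two poles at s=0). By superposition:
  • 6: tracked with zero error.
  • 4t^2: e_ss = 8/K_a with K_a=20/3 → 1.2.
Total e_ss = 1.2.

1.2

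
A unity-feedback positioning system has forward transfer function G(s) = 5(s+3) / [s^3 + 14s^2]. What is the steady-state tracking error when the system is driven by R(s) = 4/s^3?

Lowest-order denominator term is 14s^2, so the open loop has 2 poles at the origin → type 2 system.
K_a = lim_{s→0} s^2·G(s) = 5·3 / 14 = 15/14.
r(t) = 2t^2 gives R(s) = 4/s^3.
e_ss = 4/K_a = 4/(15/14) = 56/15.

56/15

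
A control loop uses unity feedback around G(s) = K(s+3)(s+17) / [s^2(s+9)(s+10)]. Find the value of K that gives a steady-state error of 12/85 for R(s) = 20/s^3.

250

G(s) has two factors of s in the denominator, so the system is type 2.
K_a = lim_{s→0} s^2·G(s) = K·3·17 / (9·10) = (17/30)·K.
e_ss = 20/K_a = 12/85 ⇒ K_a = 425/3 ⇒ K = (425/3)/(17/30) = 250.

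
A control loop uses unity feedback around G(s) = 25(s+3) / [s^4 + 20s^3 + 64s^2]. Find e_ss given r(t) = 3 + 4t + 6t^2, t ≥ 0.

Factoring s^2 from the denominator leaves a polynomial with constant term 64, so the system is type 2. Taking each input component in turn:
  • 3: tracked with zero error.
  • 4t: tracked with zero error.
  • 6t^2: e_ss = 12/K_a with K_a=75/64 → 10.24.
Total e_ss = 10.24.

10.24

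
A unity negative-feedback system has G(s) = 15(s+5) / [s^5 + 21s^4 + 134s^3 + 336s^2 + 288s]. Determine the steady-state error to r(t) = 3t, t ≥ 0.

Lowest-order denominator term is 288s, so the open loop has 1 pole at the origin → type 1 system.
K_v = lim_{s→0} s·G(s) = 15·5 / 288 = 25/96.
e_ss = 3/K_v = 3/(25/96) = 11.52.

11.52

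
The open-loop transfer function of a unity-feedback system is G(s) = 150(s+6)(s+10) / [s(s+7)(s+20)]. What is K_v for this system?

450/7

The open loop has one pole at the origin → type 1 system.
K_v = lim_{s→0} s·G(s) = 150·6·10 / (7·20) = 450/7.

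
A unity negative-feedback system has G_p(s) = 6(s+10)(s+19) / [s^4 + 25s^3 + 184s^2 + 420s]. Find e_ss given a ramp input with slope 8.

Factoring s from the denominator leaves a polynomial with constant term 420, so the system is type 1.
K_v = lim_{s→0} s·G_p(s) = 6·10·19 / 420 = 19/7.
e_ss = 8/K_v = 8/(19/7) = 56/19.

56/19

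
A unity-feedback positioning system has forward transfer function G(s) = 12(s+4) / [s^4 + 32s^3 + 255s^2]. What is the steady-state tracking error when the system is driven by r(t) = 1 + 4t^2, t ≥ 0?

42.5

The denominator has no term below 255s^2 — 2 poles at s=0, type 2. Treating each term separately:
  • 1: tracked with zero error.
  • 4t^2: e_ss = 8/K_a with K_a=16/85 → 42.5.
Total e_ss = 42.5.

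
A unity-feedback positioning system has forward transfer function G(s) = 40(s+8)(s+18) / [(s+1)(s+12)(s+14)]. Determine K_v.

G(s) has no factors of s in the denominator, so the system is type 0.
K_v = lim_{s→0} s·G(s) = 0 (the extra factor of s kills the finite limit).

0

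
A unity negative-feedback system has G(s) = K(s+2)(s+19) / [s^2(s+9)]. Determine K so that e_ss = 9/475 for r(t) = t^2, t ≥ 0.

25

The open loop has two poles at the origin → type 2 system.
K_a = lim_{s→0} s^2·G(s) = K·2·19 / (9) = (38/9)·K.
e_ss = 2/K_a = 9/475 ⇒ K_a = 950/9 ⇒ K = (950/9)/(38/9) = 25.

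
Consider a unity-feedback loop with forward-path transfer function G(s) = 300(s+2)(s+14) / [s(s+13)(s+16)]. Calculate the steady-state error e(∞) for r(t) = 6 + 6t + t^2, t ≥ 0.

G(s) has one factor of s in the denominator, so the system is type 1. Taking each input component in turn:
  • 6: tracked with zero error.
  • 6t: e_ss = 6/K_v with K_v=525/13 → 26/175.
  • t^2: a type-1 system cannot track it, e_ss → ∞.
The unbounded component dominates.

infinity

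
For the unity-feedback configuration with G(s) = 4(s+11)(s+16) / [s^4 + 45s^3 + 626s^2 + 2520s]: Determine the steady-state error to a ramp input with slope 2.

The denominator has no term below 2520s — 1 pole at s=0, type 1.
K_v = lim_{s→0} s·G(s) = 4·11·16 / 2520 = 88/315.
e_ss = 2/K_v = 2/(88/315) = 315/44.

315/44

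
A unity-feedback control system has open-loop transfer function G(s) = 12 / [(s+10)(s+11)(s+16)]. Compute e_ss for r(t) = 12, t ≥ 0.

The open loop has no poles at the origin → type 0 system.
K_p = lim_{s→0} G(s) = 12 / (10·11·16) = 3/440.
e_ss = 12/(1 + K_p) = 12/(443/440) = 5280/443.

5280/443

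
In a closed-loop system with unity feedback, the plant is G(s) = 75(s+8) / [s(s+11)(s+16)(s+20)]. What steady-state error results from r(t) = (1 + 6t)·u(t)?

35.2

System type = 1 (one pole at s=0). Taking each input component in turn:
  • 1: tracked with zero error.
  • 6t: e_ss = 6/K_v with K_v=15/88 → 35.2.
Total e_ss = 35.2.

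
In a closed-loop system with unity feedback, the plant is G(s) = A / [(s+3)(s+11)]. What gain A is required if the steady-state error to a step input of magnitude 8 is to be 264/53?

20

System type = 0 (no poles at s=0).
K_p = lim_{s→0} G(s) = A / (3·11) = (1/33)·A.
e_ss = 8/(1 + K_p) = 264/53 ⇒ 1 + (1/33)·A = 53/33 ⇒ A = 20.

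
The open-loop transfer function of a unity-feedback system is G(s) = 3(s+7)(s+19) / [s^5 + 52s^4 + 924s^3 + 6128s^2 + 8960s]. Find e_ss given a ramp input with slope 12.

Factoring s from the denominator leaves a polynomial with constant term 8960, so the system is type 1.
K_v = lim_{s→0} s·G(s) = 3·7·19 / 8960 = 57/1280.
e_ss = 12/K_v = 12/(57/1280) = 5120/19.

5120/19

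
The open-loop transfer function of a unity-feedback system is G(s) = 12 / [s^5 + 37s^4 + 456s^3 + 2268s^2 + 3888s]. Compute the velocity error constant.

Factoring s from the denominator leaves a polynomial with constant term 3888, so the system is type 1.
K_v = lim_{s→0} s·G(s) = 12 / 3888 = 1/324.

1/324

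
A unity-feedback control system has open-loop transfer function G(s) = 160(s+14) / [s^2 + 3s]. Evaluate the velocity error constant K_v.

2240/3

Lowest-order denominator term is 3s, so the open loop has 1 pole at the origin → type 1 system.
K_v = lim_{s→0} s·G(s) = 160·14 / 3 = 2240/3.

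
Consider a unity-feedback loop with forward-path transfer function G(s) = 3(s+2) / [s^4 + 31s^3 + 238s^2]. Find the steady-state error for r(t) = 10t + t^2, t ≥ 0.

The denominator has no term below 238s^2 — 2 poles at s=0, type 2. Treating each term separately:
  • 10t: tracked with zero error.
  • t^2: e_ss = 2/K_a with K_a=3/119 → 238/3.
Total e_ss = 238/3.

238/3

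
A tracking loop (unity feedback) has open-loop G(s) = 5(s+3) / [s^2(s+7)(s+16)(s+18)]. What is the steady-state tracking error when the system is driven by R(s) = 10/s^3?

The open loop has two poles at the origin → type 2 system.
K_a = lim_{s→0} s^2·G(s) = 5·3 / (7·16·18) = 5/672.
r(t) = 5t^2 gives R(s) = 10/s^3.
e_ss = 10/K_a = 10/(5/672) = 1344.

1344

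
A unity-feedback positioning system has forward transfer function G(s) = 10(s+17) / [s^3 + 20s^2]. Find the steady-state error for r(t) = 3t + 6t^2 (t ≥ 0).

The denominator has no term below 20s^2 — 2 poles at s=0, type 2. Taking each input component in turn:
  • 3t: tracked with zero error.
  • 6t^2: e_ss = 12/K_a with K_a=8.5 → 24/17.
Total e_ss = 24/17.

24/17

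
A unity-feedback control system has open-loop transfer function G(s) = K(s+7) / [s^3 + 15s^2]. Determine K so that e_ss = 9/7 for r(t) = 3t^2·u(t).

Factoring s^2 from the denominator leaves a polynomial with constant term 15, so the system is type 2.
K_a = lim_{s→0} s^2·G(s) = K·7 / 15 = (7/15)·K.
e_ss = 6/K_a = 9/7 ⇒ K_a = 14/3 ⇒ K = (14/3)/(7/15) = 10.

10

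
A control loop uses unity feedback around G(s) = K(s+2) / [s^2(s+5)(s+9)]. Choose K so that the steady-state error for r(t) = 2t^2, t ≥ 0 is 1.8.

The open loop has two poles at the origin → type 2 system.
K_a = lim_{s→0} s^2·G(s) = K·2 / (5·9) = (2/45)·K.
e_ss = 4/K_a = 1.8 ⇒ K_a = 20/9 ⇒ K = (20/9)/(2/45) = 50.

50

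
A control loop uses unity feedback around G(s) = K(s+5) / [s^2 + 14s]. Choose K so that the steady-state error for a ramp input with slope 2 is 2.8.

The denominator has no term below 14s — 1 pole at s=0, type 1.
K_v = lim_{s→0} s·G(s) = K·5 / 14 = (5/14)·K.
e_ss = 2/K_v = 2.8 ⇒ K_v = 5/7 ⇒ K = (5/7)/(5/14) = 2.

2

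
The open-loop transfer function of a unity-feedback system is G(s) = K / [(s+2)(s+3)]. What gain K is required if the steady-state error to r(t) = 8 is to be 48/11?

5

System type = 0 (no poles at s=0).
K_p = lim_{s→0} G(s) = K / (2·3) = (1/6)·K.
e_ss = 8/(1 + K_p) = 48/11 ⇒ 1 + (1/6)·K = 11/6 ⇒ K = 5.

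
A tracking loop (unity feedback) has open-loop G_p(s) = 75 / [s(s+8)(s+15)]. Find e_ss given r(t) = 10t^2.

infinity

G_p(s) has one factor of s in the denominator, so the system is type 1.
K_a = lim_{s→0} s^2·G_p(s) = 0; the steady-state error to this parabolic input grows without bound.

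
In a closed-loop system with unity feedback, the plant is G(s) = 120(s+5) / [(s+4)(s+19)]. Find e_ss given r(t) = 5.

No free integrators in G(s): this is a type 0 system.
K_p = lim_{s→0} G(s) = 120·5 / (4·19) = 150/19.
e_ss = 5/(1 + K_p) = 5/(169/19) = 95/169.

95/169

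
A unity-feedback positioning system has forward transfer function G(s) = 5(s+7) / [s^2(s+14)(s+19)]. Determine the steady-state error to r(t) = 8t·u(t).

0

The open loop has two poles at the origin → type 2 system.
K_v = ∞ for a type-2 system; e_ss to a ramp is zero.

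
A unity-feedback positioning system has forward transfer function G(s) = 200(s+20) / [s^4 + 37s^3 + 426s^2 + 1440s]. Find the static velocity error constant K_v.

25/9

Factoring s from the denominator leaves a polynomial with constant term 1440, so the system is type 1.
K_v = lim_{s→0} s·G(s) = 200·20 / 1440 = 25/9.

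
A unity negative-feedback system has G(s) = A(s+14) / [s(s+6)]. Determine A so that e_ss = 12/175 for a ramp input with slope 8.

50

System type = 1 (one pole at s=0).
K_v = lim_{s→0} s·G(s) = A·14 / (6) = (7/3)·A.
e_ss = 8/K_v = 12/175 ⇒ K_v = 350/3 ⇒ A = (350/3)/(7/3) = 50.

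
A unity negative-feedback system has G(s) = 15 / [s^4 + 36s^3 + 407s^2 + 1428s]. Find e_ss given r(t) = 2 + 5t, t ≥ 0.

476

The denominator has no term below 1428s — 1 pole at s=0, type 1. Taking each input component in turn:
  • 2: tracked with zero error.
  • 5t: e_ss = 5/K_v with K_v=5/476 → 476.
Total e_ss = 476.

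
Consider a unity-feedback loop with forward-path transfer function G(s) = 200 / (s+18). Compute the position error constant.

100/9

System type = 0 (no poles at s=0).
K_p = lim_{s→0} G(s) = 200 / (18) = 100/9.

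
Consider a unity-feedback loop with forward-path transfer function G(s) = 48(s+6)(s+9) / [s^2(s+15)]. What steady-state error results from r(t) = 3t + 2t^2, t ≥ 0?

G(s) has two factors of s in the denominator, so the system is type 2. By superposition:
  • 3t: tracked with zero error.
  • 2t^2: e_ss = 4/K_a with K_a=172.8 → 5/216.
Total e_ss = 5/216.

5/216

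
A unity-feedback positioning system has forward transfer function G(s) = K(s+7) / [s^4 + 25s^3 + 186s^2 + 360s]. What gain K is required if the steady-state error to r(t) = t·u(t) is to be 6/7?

60

The denominator has no term below 360s — 1 pole at s=0, type 1.
K_v = lim_{s→0} s·G(s) = K·7 / 360 = (7/360)·K.
e_ss = 1/K_v = 6/7 ⇒ K_v = 7/6 ⇒ K = (7/6)/(7/360) = 60.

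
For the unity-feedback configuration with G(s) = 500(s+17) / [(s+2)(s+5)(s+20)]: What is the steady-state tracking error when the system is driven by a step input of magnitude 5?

No free integrators in G(s): this is a type 0 system.
K_p = lim_{s→0} G(s) = 500·17 / (2·5·20) = 42.5.
e_ss = 5/(1 + K_p) = 5/43.5 = 10/87.

10/87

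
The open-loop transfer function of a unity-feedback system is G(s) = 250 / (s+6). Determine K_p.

The open loop has no poles at the origin → type 0 system.
K_p = lim_{s→0} G(s) = 250 / (6) = 125/3.

125/3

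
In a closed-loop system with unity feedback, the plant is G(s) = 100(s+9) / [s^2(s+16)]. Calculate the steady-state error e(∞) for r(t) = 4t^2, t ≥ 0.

32/225

Two free integrators in G(s): this is a type 2 system.
K_a = lim_{s→0} s^2·G(s) = 100·9 / (16) = 56.25.
r(t) = 4t^2 gives R(s) = 8/s^3.
e_ss = 8/K_a = 8/56.25 = 32/225.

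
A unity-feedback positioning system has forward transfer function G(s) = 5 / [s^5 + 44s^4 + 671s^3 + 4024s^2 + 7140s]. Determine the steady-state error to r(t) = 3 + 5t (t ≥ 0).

The denominator has no term below 7140s — 1 pole at s=0, type 1. Taking each input component in turn:
  • 3: tracked with zero error.
  • 5t: e_ss = 5/K_v with K_v=1/1428 → 7140.
Total e_ss = 7140.

7140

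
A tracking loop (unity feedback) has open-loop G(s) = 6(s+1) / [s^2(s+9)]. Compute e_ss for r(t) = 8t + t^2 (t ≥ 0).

The open loop has two poles at the origin → type 2 system. Treating each term separately:
  • 8t: tracked with zero error.
  • t^2: e_ss = 2/K_a with K_a=2/3 → 3.
Total e_ss = 3.

3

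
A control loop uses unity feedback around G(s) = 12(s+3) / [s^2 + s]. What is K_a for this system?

The denominator has no term below s — 1 pole at s=0, type 1.
K_a = lim_{s→0} s^2·G(s) = 0 (the extra factor of s kills the finite limit).

0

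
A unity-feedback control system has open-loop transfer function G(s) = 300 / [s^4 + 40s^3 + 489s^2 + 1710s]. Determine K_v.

The denominator has no term below 1710s — 1 pole at s=0, type 1.
K_v = lim_{s→0} s·G(s) = 300 / 1710 = 10/57.

10/57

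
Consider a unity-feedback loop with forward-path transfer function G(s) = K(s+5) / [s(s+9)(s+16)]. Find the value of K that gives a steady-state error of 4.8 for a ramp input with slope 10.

60

G(s) has one factor of s in the denominator, so the system is type 1.
K_v = lim_{s→0} s·G(s) = K·5 / (9·16) = (5/144)·K.
e_ss = 10/K_v = 4.8 ⇒ K_v = 25/12 ⇒ K = (25/12)/(5/144) = 60.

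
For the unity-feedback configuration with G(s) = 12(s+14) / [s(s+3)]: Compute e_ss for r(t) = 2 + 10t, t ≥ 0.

5/28

G(s) has one factor of s in the denominator, so the system is type 1. By superposition:
  • 2: tracked with zero error.
  • 10t: e_ss = 10/K_v with K_v=56 → 5/28.
Total e_ss = 5/28.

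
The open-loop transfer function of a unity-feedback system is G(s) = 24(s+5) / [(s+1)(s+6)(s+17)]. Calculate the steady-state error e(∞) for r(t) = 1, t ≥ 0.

The open loop has no poles at the origin → type 0 system.
K_p = lim_{s→0} G(s) = 24·5 / (1·6·17) = 20/17.
e_ss = 1/(1 + K_p) = 1/(37/17) = 17/37.

17/37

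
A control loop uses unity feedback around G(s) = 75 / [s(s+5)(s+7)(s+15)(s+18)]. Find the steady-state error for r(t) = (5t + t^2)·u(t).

The open loop has one pole at the origin → type 1 system. By superposition:
  • 5t: e_ss = 5/K_v with K_v=1/126 → 630.
  • t^2: a type-1 system cannot track it, e_ss → ∞.
The unbounded component dominates.

infinity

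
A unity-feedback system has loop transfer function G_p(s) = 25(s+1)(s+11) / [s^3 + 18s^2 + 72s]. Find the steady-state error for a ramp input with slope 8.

Lowest-order denominator term is 72s, so the open loop has 1 pole at the origin → type 1 system.
K_v = lim_{s→0} s·G_p(s) = 25·1·11 / 72 = 275/72.
e_ss = 8/K_v = 8/(275/72) = 576/275.

576/275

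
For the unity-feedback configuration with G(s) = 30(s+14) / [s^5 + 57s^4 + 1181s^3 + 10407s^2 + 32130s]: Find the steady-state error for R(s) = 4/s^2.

The denominator has no term below 32130s — 1 pole at s=0, type 1.
K_v = lim_{s→0} s·G(s) = 30·14 / 32130 = 2/153.
e_ss = 4/K_v = 4/(2/153) = 306.

306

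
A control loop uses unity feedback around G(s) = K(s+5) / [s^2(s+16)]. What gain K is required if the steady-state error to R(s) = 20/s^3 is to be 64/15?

15

Two free integrators in G(s): this is a type 2 system.
K_a = lim_{s→0} s^2·G(s) = K·5 / (16) = 0.3125·K.
e_ss = 20/K_a = 64/15 ⇒ K_a = 4.6875 ⇒ K = 4.6875/0.3125 = 15.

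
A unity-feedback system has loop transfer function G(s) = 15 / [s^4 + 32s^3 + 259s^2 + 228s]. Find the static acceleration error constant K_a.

Factoring s from the denominator leaves a polynomial with constant term 228, so the system is type 1.
K_a = lim_{s→0} s^2·G(s) = 0 (the extra factor of s kills the finite limit).

0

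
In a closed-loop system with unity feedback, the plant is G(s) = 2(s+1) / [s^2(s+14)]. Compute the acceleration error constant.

The open loop has two poles at the origin → type 2 system.
K_a = lim_{s→0} s^2·G(s) = 2·1 / (14) = 1/7.

1/7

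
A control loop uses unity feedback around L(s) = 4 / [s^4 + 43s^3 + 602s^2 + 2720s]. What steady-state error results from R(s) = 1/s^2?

The denominator has no term below 2720s — 1 pole at s=0, type 1.
K_v = lim_{s→0} s·L(s) = 4 / 2720 = 1/680.
e_ss = 1/K_v = 1/(1/680) = 680.

680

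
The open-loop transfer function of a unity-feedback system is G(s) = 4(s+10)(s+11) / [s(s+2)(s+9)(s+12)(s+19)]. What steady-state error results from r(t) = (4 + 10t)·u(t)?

The open loop has one pole at the origin → type 1 system. By superposition:
  • 4: tracked with zero error.
  • 10t: e_ss = 10/K_v with K_v=55/513 → 1026/11.
Total e_ss = 1026/11.

1026/11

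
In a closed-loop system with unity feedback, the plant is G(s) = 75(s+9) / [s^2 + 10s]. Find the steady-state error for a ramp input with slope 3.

2/45

Factoring s from the denominator leaves a polynomial with constant term 10, so the system is type 1.
K_v = lim_{s→0} s·G(s) = 75·9 / 10 = 67.5.
e_ss = 3/K_v = 3/67.5 = 2/45.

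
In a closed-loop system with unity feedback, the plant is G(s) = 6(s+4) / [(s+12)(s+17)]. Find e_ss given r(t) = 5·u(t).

85/19

System type = 0 (no poles at s=0).
K_p = lim_{s→0} G(s) = 6·4 / (12·17) = 2/17.
e_ss = 5/(1 + K_p) = 5/(19/17) = 85/19.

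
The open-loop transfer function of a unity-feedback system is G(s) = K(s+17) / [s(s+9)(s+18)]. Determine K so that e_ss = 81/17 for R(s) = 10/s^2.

One free integrator in G(s): this is a type 1 system.
K_v = lim_{s→0} s·G(s) = K·17 / (9·18) = (17/162)·K.
e_ss = 10/K_v = 81/17 ⇒ K_v = 170/81 ⇒ K = (170/81)/(17/162) = 20.

20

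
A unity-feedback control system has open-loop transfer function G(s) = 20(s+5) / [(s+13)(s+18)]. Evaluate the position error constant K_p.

50/117

G(s) has no factors of s in the denominator, so the system is type 0.
K_p = lim_{s→0} G(s) = 20·5 / (13·18) = 50/117.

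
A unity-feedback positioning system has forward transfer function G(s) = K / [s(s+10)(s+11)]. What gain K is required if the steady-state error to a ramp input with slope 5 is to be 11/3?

G(s) has one factor of s in the denominator, so the system is type 1.
K_v = lim_{s→0} s·G(s) = K / (10·11) = (1/110)·K.
e_ss = 5/K_v = 11/3 ⇒ K_v = 15/11 ⇒ K = (15/11)/(1/110) = 150.

150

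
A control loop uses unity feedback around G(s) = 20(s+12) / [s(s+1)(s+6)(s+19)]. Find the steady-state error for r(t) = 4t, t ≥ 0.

1.9

System type = 1 (one pole at s=0).
K_v = lim_{s→0} s·G(s) = 20·12 / (1·6·19) = 40/19.
e_ss = 4/K_v = 4/(40/19) = 1.9.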